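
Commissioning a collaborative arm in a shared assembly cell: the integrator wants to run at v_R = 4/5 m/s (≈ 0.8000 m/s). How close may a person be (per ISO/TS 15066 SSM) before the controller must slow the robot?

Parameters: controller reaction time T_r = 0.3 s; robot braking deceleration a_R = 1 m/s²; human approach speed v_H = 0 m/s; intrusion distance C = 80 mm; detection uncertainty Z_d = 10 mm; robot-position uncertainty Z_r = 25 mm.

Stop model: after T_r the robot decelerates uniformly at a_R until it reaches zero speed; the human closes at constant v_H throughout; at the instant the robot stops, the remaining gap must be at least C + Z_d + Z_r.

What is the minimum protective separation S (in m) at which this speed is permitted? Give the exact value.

braking lasts T_s = (4/5)/1 = 0.8000 s
robot in T_r: 0.8000·0.3000 = 0.2400 m
braking distance = 0.8000²/(2·1.0000) = 0.3200 m
person approaches 0.0000·(0.3000+0.8000) = 0.0000 m
residual clearance needed = 0.0800+0.0100+0.0250 = 0.1150 m
S_min ≈ 0.2400+0.3200+0.0000+0.1150  ⇒  S_min = 27/40 m

S_min = 27/40 m = 0.6750 m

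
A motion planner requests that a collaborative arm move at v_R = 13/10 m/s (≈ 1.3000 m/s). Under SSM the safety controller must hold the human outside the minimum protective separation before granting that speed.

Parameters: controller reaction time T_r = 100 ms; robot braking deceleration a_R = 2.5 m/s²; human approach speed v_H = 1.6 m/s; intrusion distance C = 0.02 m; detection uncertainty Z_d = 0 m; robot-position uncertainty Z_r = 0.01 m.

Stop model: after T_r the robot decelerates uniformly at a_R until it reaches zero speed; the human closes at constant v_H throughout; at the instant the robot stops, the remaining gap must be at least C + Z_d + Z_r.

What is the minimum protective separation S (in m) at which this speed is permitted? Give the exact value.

S_min = 149/100 m = 1.4900 m

stop time T_s = (13/10)/(5/2) = 0.5200 s
robot in T_r: 1.3000·0.1000 = 0.1300 m
robot under decel: 1.3000²/(2·2.5000) = 0.3380 m
person approaches 1.6000·(0.1000+0.5200) = 0.9920 m
residual clearance needed = 0.0200+0.0000+0.0100 = 0.0300 m
S_min ≈ 0.1300+0.3380+0.9920+0.0300  ⇒  S_min = 149/100 m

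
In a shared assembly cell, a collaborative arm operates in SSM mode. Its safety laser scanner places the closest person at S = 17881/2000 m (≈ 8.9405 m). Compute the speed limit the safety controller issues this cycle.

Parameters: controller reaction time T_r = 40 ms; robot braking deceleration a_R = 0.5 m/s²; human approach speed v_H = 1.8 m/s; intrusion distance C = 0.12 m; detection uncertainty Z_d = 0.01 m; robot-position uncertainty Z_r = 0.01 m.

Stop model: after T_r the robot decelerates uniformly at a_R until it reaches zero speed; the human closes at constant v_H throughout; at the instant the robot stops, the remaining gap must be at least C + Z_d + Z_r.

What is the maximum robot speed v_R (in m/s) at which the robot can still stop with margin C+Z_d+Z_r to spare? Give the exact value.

v_R_max = 33/20 m/s = 1.6500 m/s

collect terms ⇒ (1)·v_R² + (91/25)·v_R + (-17457/2000) = 0
  disc = (91/25)² − 4·(1)·(-17457/2000) = 120409/2500 ; √disc = 347/50
  v_R = (−(91/25) + 347/50) / (2·(1)) = 33/20 m/s
check:
T_s = v_R/a_R = (33/20)/(1/2) = 3.3000 s
robot covers v_R·T_r = 1.6500·0.0400 = 0.0660 m before braking
robot under decel: 1.6500²/(2·0.5000) = 2.7225 m
human over T_r+T_s: 1.8000·(0.0400+3.3000) = 6.0120 m
margins: 0.1200+0.0100+0.0100 = 0.1400 m
sum ≈ 0.0660+2.7225+6.0120+0.1400 ≈ 8.9405 m = S ✓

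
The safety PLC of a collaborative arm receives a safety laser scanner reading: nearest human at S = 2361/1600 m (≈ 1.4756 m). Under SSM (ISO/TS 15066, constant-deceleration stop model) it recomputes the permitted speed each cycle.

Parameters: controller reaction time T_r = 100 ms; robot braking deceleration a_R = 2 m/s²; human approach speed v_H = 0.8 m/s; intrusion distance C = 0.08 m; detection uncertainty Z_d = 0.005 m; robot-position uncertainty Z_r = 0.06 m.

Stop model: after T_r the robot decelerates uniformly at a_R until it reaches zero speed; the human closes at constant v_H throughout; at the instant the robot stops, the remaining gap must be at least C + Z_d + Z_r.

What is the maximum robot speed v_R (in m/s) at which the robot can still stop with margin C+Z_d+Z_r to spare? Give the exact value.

quadratic (1/4)·v² + (1/2)·v + (-2001/1600) = 0
  disc = (1/2)² − 4·(1/4)·(-2001/1600) = 2401/1600 ; √disc = 49/40
  v_R = (−(1/2) + 49/40) / (2·(1/4)) = 29/20 m/s
check:
T_s = v_R/a_R = (29/20)/2 = 0.7250 s
reaction-phase robot travel = 1.4500·0.1000 = 0.1450 m
braking distance = 1.4500²/(2·2.0000) = 0.5256 m
human over T_r+T_s: 0.8000·(0.1000+0.7250) = 0.6600 m
C+Z_d+Z_r = 0.0800+0.0050+0.0600 = 0.1450 m
sum ≈ 0.1450+0.5256+0.6600+0.1450 ≈ 1.4756 m = S ✓

v_R_max = 29/20 m/s = 1.4500 m/s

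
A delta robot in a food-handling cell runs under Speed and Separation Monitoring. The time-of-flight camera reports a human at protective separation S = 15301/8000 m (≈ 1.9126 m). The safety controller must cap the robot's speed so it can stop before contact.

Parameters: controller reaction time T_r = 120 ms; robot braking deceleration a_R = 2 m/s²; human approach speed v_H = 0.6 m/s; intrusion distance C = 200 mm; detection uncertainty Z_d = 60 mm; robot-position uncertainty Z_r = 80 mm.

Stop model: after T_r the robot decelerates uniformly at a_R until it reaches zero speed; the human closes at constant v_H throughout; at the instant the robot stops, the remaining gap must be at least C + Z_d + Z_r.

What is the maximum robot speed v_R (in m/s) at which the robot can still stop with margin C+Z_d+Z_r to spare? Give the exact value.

quadratic (1/4)·v² + (21/50)·v + (-2401/1600) = 0
  disc = (21/50)² − 4·(1/4)·(-2401/1600) = 67081/40000 ; √disc = 259/200
  v_R = (−(21/50) + 259/200) / (2·(1/4)) = 7/4 m/s
check:
stop time T_s = (7/4)/2 = 0.8750 s
robot in T_r: 1.7500·0.1200 = 0.2100 m
robot under decel: 1.7500²/(2·2.0000) = 0.7656 m
human closes 0.6000·0.9950 = 0.5970 m
C+Z_d+Z_r = 0.2000+0.0600+0.0800 = 0.3400 m
sum ≈ 0.2100+0.7656+0.5970+0.3400 ≈ 1.9126 m = S ✓

v_R_max = 7/4 m/s = 1.7500 m/s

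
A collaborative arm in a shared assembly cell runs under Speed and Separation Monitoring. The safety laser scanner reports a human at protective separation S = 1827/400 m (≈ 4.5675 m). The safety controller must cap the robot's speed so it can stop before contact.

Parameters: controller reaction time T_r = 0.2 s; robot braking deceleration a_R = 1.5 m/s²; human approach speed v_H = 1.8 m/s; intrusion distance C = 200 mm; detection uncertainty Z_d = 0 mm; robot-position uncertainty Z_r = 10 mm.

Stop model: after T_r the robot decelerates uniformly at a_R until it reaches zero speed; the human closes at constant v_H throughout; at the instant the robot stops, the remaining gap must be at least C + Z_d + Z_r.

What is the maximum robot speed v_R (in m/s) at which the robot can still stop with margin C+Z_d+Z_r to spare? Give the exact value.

v_R_max = 39/20 m/s = 1.9500 m/s

quadratic (1/3)·v² + (7/5)·v + (-1599/400) = 0
  disc = (7/5)² − 4·(1/3)·(-1599/400) = 729/100 ; √disc = 27/10
  v_R = (−(7/5) + 27/10) / (2·(1/3)) = 39/20 m/s
check:
T_s = v_R/a_R = (39/20)/(3/2) = 1.3000 s
robot in T_r: 1.9500·0.2000 = 0.3900 m
braking distance = 1.9500²/(2·1.5000) = 1.2675 m
person approaches 1.8000·(0.2000+1.3000) = 2.7000 m
residual clearance needed = 0.2000+0.0000+0.0100 = 0.2100 m
sum ≈ 0.3900+1.2675+2.7000+0.2100 ≈ 4.5675 m = S ✓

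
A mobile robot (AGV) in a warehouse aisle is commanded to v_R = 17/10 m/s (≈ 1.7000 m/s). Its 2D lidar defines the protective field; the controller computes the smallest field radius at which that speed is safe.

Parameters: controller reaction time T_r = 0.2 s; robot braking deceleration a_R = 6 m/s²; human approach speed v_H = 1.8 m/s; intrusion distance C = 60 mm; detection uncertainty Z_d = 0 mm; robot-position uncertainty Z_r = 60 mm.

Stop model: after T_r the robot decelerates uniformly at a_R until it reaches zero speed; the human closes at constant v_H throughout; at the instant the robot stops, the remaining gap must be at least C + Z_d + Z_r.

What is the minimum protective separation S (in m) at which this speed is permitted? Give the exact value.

S_min = 377/240 m = 1.5708 m

stop time T_s = (17/10)/6 = 0.2833 s
reaction-phase robot travel = 1.7000·0.2000 = 0.3400 m
braking distance = 1.7000²/(2·6.0000) = 0.2408 m
human closes 1.8000·0.4833 = 0.8700 m
C+Z_d+Z_r = 0.0600+0.0000+0.0600 = 0.1200 m
S_min ≈ 0.3400+0.2408+0.8700+0.1200  ⇒  S_min = 377/240 m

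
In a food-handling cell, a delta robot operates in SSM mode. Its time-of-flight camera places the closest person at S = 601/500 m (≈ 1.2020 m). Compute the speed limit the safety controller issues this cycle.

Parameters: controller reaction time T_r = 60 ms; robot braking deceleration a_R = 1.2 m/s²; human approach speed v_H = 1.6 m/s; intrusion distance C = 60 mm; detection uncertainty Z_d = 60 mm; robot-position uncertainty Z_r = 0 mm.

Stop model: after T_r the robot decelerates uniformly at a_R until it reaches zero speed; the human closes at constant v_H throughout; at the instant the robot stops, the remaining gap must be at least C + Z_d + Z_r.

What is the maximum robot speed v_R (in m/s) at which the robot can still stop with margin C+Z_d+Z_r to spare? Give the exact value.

collect terms ⇒ (5/12)·v_R² + (209/150)·v_R + (-493/500) = 0
  disc = (209/150)² − 4·(5/12)·(-493/500) = 20164/5625 ; √disc = 142/75
  v_R = (−(209/150) + 142/75) / (2·(5/12)) = 3/5 m/s
check:
stop time T_s = (3/5)/(6/5) = 0.5000 s
robot in T_r: 0.6000·0.0600 = 0.0360 m
braking distance = 0.6000²/(2·1.2000) = 0.1500 m
person approaches 1.6000·(0.0600+0.5000) = 0.8960 m
C+Z_d+Z_r = 0.0600+0.0600+0.0000 = 0.1200 m
sum ≈ 0.0360+0.1500+0.8960+0.1200 ≈ 1.2020 m = S ✓

v_R_max = 3/5 m/s = 0.6000 m/s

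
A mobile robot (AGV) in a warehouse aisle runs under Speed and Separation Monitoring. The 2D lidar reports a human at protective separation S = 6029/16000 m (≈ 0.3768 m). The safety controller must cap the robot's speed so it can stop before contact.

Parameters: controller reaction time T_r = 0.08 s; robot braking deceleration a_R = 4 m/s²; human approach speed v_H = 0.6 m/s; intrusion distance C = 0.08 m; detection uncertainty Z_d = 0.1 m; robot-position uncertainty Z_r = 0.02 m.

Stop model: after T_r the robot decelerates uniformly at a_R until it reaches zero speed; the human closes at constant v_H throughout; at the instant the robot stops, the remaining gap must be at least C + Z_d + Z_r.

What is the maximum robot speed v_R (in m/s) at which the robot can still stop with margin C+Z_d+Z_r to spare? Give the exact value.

quadratic (1/8)·v² + (23/100)·v + (-2061/16000) = 0
  disc = (23/100)² − 4·(1/8)·(-2061/16000) = 18769/160000 ; √disc = 137/400
  v_R = (−(23/100) + 137/400) / (2·(1/8)) = 9/20 m/s
check:
T_s = v_R/a_R = (9/20)/4 = 0.1125 s
robot in T_r: 0.4500·0.0800 = 0.0360 m
robot covers 0.4500·0.1125 − ½·4.0000·0.1125² = 0.0253 m while stopping
human over T_r+T_s: 0.6000·(0.0800+0.1125) = 0.1155 m
margins: 0.0800+0.1000+0.0200 = 0.2000 m
sum ≈ 0.0360+0.0253+0.1155+0.2000 ≈ 0.3768 m = S ✓

v_R_max = 9/20 m/s = 0.4500 m/s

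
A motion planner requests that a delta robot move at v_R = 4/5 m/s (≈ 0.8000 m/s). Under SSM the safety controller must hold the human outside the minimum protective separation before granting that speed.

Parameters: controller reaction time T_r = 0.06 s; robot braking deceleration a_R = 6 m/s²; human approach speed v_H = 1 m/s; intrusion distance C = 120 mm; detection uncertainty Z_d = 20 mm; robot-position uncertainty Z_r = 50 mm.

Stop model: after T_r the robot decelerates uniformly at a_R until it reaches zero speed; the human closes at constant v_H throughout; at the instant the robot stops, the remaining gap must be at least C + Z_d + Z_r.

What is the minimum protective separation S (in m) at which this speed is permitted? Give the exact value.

S_min = 727/1500 m = 0.4847 m

stop time T_s = (4/5)/6 = 0.1333 s
robot covers v_R·T_r = 0.8000·0.0600 = 0.0480 m before braking
robot under decel: 0.8000²/(2·6.0000) = 0.0533 m
human closes 1.0000·0.1933 = 0.1933 m
C+Z_d+Z_r = 0.1200+0.0200+0.0500 = 0.1900 m
S_min ≈ 0.0480+0.0533+0.1933+0.1900  ⇒  S_min = 727/1500 m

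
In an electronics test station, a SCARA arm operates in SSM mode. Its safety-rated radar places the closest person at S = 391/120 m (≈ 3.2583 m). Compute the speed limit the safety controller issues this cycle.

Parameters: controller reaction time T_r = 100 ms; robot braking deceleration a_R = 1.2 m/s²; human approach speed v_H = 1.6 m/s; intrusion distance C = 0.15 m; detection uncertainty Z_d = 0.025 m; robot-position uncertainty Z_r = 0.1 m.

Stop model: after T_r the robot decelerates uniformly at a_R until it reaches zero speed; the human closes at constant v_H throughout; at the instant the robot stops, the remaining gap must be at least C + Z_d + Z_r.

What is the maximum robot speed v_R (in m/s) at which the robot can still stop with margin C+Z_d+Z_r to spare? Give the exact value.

v_R_max = 7/5 m/s = 1.4000 m/s

collect terms ⇒ (5/12)·v_R² + (43/30)·v_R + (-847/300) = 0
  disc = (43/30)² − 4·(5/12)·(-847/300) = 169/25 ; √disc = 13/5
  v_R = (−(43/30) + 13/5) / (2·(5/12)) = 7/5 m/s
check:
T_s = v_R/a_R = (7/5)/(6/5) = 1.1667 s
robot covers v_R·T_r = 1.4000·0.1000 = 0.1400 m before braking
braking distance = 1.4000²/(2·1.2000) = 0.8167 m
human closes 1.6000·1.2667 = 2.0267 m
margins: 0.1500+0.0250+0.1000 = 0.2750 m
sum ≈ 0.1400+0.8167+2.0267+0.2750 ≈ 3.2583 m = S ✓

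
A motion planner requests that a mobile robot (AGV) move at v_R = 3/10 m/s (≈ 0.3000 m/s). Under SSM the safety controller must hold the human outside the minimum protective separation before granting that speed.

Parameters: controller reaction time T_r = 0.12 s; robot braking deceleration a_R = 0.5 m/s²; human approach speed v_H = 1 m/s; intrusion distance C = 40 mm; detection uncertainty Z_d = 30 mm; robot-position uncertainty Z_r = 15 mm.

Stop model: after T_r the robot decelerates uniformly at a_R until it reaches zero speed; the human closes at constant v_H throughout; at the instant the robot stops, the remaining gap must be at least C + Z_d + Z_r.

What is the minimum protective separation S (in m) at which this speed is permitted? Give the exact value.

braking lasts T_s = (3/10)/(1/2) = 0.6000 s
robot covers v_R·T_r = 0.3000·0.1200 = 0.0360 m before braking
robot covers 0.3000·0.6000 − ½·0.5000·0.6000² = 0.0900 m while stopping
human over T_r+T_s: 1.0000·(0.1200+0.6000) = 0.7200 m
residual clearance needed = 0.0400+0.0300+0.0150 = 0.0850 m
S_min ≈ 0.0360+0.0900+0.7200+0.0850  ⇒  S_min = 931/1000 m

S_min = 931/1000 m = 0.9310 m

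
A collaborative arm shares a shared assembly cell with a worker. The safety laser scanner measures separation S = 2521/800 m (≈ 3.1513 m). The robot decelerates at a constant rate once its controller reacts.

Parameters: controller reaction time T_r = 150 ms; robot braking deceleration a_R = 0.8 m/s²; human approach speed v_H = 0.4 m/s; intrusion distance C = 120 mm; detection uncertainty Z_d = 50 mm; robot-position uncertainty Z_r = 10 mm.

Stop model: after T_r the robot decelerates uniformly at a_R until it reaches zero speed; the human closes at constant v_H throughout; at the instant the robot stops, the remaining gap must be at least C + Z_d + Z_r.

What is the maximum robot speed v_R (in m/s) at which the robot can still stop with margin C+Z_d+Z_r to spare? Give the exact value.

quadratic (5/8)·v² + (13/20)·v + (-2329/800) = 0
  disc = (13/20)² − 4·(5/8)·(-2329/800) = 12321/1600 ; √disc = 111/40
  v_R = (−(13/20) + 111/40) / (2·(5/8)) = 17/10 m/s
check:
T_s = v_R/a_R = (17/10)/(4/5) = 2.1250 s
robot in T_r: 1.7000·0.1500 = 0.2550 m
robot under decel: 1.7000²/(2·0.8000) = 1.8062 m
human closes 0.4000·2.2750 = 0.9100 m
margins: 0.1200+0.0500+0.0100 = 0.1800 m
sum ≈ 0.2550+1.8062+0.9100+0.1800 ≈ 3.1513 m = S ✓

v_R_max = 17/10 m/s = 1.7000 m/s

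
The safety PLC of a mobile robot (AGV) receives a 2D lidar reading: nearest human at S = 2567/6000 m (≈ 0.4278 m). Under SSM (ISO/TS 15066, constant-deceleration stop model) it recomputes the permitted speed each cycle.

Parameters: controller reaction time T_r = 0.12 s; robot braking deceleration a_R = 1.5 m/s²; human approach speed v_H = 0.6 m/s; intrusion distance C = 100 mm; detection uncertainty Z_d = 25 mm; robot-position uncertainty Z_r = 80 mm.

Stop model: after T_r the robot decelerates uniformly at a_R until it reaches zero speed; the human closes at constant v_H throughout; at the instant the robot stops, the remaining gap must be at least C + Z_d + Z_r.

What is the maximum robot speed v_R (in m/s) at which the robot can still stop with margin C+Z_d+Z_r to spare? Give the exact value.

collect terms ⇒ (1/3)·v_R² + (13/25)·v_R + (-181/1200) = 0
  disc = (13/25)² − 4·(1/3)·(-181/1200) = 10609/22500 ; √disc = 103/150
  v_R = (−(13/25) + 103/150) / (2·(1/3)) = 1/4 m/s
check:
braking lasts T_s = (1/4)/(3/2) = 0.1667 s
robot in T_r: 0.2500·0.1200 = 0.0300 m
braking distance = 0.2500²/(2·1.5000) = 0.0208 m
human closes 0.6000·0.2867 = 0.1720 m
C+Z_d+Z_r = 0.1000+0.0250+0.0800 = 0.2050 m
sum ≈ 0.0300+0.0208+0.1720+0.2050 ≈ 0.4278 m = S ✓

v_R_max = 1/4 m/s = 0.2500 m/s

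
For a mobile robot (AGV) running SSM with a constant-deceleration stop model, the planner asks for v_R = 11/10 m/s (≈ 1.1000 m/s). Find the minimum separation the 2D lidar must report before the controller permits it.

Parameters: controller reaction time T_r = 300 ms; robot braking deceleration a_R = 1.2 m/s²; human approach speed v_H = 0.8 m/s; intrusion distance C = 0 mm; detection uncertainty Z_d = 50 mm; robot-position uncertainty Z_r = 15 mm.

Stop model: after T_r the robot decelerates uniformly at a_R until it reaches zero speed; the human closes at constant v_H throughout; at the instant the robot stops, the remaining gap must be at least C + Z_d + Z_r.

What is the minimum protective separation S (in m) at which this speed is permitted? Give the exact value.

stop time T_s = (11/10)/(6/5) = 0.9167 s
robot in T_r: 1.1000·0.3000 = 0.3300 m
robot covers 1.1000·0.9167 − ½·1.2000·0.9167² = 0.5042 m while stopping
human closes 0.8000·1.2167 = 0.9733 m
C+Z_d+Z_r = 0.0000+0.0500+0.0150 = 0.0650 m
S_min ≈ 0.3300+0.5042+0.9733+0.0650  ⇒  S_min = 749/400 m

S_min = 749/400 m = 1.8725 m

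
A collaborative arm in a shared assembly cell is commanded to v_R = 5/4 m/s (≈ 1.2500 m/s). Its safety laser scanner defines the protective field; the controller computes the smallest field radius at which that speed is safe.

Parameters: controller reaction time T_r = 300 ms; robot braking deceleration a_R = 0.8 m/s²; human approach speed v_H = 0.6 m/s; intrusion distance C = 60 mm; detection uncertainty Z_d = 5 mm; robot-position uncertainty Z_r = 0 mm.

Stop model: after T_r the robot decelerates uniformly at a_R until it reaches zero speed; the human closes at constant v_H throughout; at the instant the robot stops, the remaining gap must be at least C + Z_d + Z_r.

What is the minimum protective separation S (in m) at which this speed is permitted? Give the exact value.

T_s = v_R/a_R = (5/4)/(4/5) = 1.5625 s
reaction-phase robot travel = 1.2500·0.3000 = 0.3750 m
braking distance = 1.2500²/(2·0.8000) = 0.9766 m
human over T_r+T_s: 0.6000·(0.3000+1.5625) = 1.1175 m
C+Z_d+Z_r = 0.0600+0.0050+0.0000 = 0.0650 m
S_min ≈ 0.3750+0.9766+1.1175+0.0650  ⇒  S_min = 8109/3200 m

S_min = 8109/3200 m = 2.5341 m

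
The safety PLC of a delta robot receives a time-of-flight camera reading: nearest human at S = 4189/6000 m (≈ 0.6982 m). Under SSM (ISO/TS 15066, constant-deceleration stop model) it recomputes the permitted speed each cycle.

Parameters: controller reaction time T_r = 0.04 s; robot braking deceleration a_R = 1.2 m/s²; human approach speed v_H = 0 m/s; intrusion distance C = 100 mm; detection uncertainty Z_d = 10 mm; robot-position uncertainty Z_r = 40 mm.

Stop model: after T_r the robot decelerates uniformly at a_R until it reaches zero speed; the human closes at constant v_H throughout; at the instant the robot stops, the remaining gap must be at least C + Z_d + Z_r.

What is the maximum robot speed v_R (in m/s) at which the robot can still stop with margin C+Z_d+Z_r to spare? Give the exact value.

v_R_max = 11/10 m/s = 1.1000 m/s

collect terms ⇒ (5/12)·v_R² + (1/25)·v_R + (-3289/6000) = 0
  disc = (1/25)² − 4·(5/12)·(-3289/6000) = 82369/90000 ; √disc = 287/300
  v_R = (−(1/25) + 287/300) / (2·(5/12)) = 11/10 m/s
check:
stop time T_s = (11/10)/(6/5) = 0.9167 s
reaction-phase robot travel = 1.1000·0.0400 = 0.0440 m
robot covers 1.1000·0.9167 − ½·1.2000·0.9167² = 0.5042 m while stopping
person approaches 0.0000·(0.0400+0.9167) = 0.0000 m
margins: 0.1000+0.0100+0.0400 = 0.1500 m
sum ≈ 0.0440+0.5042+0.0000+0.1500 ≈ 0.6982 m = S ✓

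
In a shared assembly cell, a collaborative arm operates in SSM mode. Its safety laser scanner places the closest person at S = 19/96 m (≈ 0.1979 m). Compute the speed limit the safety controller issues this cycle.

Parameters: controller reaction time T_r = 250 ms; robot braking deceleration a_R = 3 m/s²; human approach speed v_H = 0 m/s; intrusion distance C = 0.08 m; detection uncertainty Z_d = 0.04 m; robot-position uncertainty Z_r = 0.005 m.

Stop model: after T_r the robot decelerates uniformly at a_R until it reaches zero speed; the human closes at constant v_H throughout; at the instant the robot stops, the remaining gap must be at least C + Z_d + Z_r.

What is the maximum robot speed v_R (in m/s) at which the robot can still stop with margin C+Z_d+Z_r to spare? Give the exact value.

at the boundary: (1/6)·v² + (1/4)·v + (-7/96) = 0
  disc = (1/4)² − 4·(1/6)·(-7/96) = 1/9 ; √disc = 1/3
  v_R = (−(1/4) + 1/3) / (2·(1/6)) = 1/4 m/s
check:
T_s = v_R/a_R = (1/4)/3 = 0.0833 s
reaction-phase robot travel = 0.2500·0.2500 = 0.0625 m
braking distance = 0.2500²/(2·3.0000) = 0.0104 m
human closes 0.0000·0.3333 = 0.0000 m
margins: 0.0800+0.0400+0.0050 = 0.1250 m
sum ≈ 0.0625+0.0104+0.0000+0.1250 ≈ 0.1979 m = S ✓

v_R_max = 1/4 m/s = 0.2500 m/s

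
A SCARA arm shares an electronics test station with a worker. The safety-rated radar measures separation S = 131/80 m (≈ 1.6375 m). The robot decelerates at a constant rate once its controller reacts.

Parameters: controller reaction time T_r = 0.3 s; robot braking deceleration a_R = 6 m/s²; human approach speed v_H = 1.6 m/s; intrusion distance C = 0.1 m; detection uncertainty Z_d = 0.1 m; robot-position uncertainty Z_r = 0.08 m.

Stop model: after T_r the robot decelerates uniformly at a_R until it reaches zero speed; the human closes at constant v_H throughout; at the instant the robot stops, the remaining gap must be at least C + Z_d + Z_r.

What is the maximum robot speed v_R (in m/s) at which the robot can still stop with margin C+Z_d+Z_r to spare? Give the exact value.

at the boundary: (1/12)·v² + (17/30)·v + (-351/400) = 0
  disc = (17/30)² − 4·(1/12)·(-351/400) = 2209/3600 ; √disc = 47/60
  v_R = (−(17/30) + 47/60) / (2·(1/12)) = 13/10 m/s
check:
T_s = v_R/a_R = (13/10)/6 = 0.2167 s
robot covers v_R·T_r = 1.3000·0.3000 = 0.3900 m before braking
braking distance = 1.3000²/(2·6.0000) = 0.1408 m
human over T_r+T_s: 1.6000·(0.3000+0.2167) = 0.8267 m
residual clearance needed = 0.1000+0.1000+0.0800 = 0.2800 m
sum ≈ 0.3900+0.1408+0.8267+0.2800 ≈ 1.6375 m = S ✓

v_R_max = 13/10 m/s = 1.3000 m/s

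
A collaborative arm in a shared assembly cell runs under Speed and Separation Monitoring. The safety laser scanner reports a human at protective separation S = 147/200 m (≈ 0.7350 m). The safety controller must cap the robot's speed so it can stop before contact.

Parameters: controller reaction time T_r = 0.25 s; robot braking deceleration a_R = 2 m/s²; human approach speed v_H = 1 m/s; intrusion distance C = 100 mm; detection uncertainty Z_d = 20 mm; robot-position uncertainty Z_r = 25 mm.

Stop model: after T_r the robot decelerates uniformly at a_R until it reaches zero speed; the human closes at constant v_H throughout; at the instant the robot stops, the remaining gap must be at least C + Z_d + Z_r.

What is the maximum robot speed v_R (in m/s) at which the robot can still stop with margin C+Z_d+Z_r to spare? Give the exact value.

quadratic (1/4)·v² + (3/4)·v + (-17/50) = 0
  disc = (3/4)² − 4·(1/4)·(-17/50) = 361/400 ; √disc = 19/20
  v_R = (−(3/4) + 19/20) / (2·(1/4)) = 2/5 m/s
check:
stop time T_s = (2/5)/2 = 0.2000 s
reaction-phase robot travel = 0.4000·0.2500 = 0.1000 m
robot covers 0.4000·0.2000 − ½·2.0000·0.2000² = 0.0400 m while stopping
human closes 1.0000·0.4500 = 0.4500 m
residual clearance needed = 0.1000+0.0200+0.0250 = 0.1450 m
sum ≈ 0.1000+0.0400+0.4500+0.1450 ≈ 0.7350 m = S ✓

v_R_max = 2/5 m/s = 0.4000 m/s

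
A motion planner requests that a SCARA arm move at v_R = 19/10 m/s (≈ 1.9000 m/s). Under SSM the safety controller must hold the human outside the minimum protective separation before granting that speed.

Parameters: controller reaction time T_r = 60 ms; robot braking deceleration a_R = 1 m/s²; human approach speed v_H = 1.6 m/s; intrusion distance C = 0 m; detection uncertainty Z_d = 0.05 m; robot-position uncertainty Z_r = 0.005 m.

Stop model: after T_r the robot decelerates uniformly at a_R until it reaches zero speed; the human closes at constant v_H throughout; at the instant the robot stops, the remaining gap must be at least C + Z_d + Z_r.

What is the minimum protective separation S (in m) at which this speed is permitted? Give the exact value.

S_min = 511/100 m = 5.1100 m

stop time T_s = (19/10)/1 = 1.9000 s
robot in T_r: 1.9000·0.0600 = 0.1140 m
braking distance = 1.9000²/(2·1.0000) = 1.8050 m
human over T_r+T_s: 1.6000·(0.0600+1.9000) = 3.1360 m
C+Z_d+Z_r = 0.0000+0.0500+0.0050 = 0.0550 m
S_min ≈ 0.1140+1.8050+3.1360+0.0550  ⇒  S_min = 511/100 m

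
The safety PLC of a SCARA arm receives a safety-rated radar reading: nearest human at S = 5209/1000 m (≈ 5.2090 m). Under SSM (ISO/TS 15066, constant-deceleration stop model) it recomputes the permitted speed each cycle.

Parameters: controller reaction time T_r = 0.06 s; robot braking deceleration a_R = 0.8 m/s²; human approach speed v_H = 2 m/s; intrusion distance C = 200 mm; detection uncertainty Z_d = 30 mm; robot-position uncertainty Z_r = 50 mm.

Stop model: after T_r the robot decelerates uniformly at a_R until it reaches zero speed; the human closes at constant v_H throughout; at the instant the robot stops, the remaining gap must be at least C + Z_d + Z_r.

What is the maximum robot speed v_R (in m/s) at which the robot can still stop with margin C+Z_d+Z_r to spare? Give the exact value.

v_R_max = 7/5 m/s = 1.4000 m/s

at the boundary: (5/8)·v² + (64/25)·v + (-4809/1000) = 0
  disc = (64/25)² − 4·(5/8)·(-4809/1000) = 185761/10000 ; √disc = 431/100
  v_R = (−(64/25) + 431/100) / (2·(5/8)) = 7/5 m/s
check:
braking lasts T_s = (7/5)/(4/5) = 1.7500 s
robot in T_r: 1.4000·0.0600 = 0.0840 m
robot covers 1.4000·1.7500 − ½·0.8000·1.7500² = 1.2250 m while stopping
human closes 2.0000·1.8100 = 3.6200 m
C+Z_d+Z_r = 0.2000+0.0300+0.0500 = 0.2800 m
sum ≈ 0.0840+1.2250+3.6200+0.2800 ≈ 5.2090 m = S ✓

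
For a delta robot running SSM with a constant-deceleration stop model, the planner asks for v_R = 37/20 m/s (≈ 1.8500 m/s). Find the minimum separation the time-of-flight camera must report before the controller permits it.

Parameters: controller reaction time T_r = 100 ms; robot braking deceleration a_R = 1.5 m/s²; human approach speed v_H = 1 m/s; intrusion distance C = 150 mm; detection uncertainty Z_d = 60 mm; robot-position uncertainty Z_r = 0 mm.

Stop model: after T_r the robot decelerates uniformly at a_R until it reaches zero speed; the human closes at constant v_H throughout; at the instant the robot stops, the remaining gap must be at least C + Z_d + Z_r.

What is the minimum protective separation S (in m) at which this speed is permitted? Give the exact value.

braking lasts T_s = (37/20)/(3/2) = 1.2333 s
robot in T_r: 1.8500·0.1000 = 0.1850 m
braking distance = 1.8500²/(2·1.5000) = 1.1408 m
human over T_r+T_s: 1.0000·(0.1000+1.2333) = 1.3333 m
margins: 0.1500+0.0600+0.0000 = 0.2100 m
S_min ≈ 0.1850+1.1408+1.3333+0.2100  ⇒  S_min = 3443/1200 m

S_min = 3443/1200 m = 2.8692 m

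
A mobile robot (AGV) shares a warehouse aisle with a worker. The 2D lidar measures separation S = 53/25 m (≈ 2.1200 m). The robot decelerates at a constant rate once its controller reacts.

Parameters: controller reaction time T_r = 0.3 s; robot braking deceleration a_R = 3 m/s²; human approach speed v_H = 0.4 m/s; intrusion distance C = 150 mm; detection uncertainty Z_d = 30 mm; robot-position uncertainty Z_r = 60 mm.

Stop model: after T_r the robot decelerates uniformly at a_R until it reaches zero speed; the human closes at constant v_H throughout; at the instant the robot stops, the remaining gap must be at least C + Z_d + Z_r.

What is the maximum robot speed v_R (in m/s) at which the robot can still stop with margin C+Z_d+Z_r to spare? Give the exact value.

quadratic (1/6)·v² + (13/30)·v + (-44/25) = 0
  disc = (13/30)² − 4·(1/6)·(-44/25) = 49/36 ; √disc = 7/6
  v_R = (−(13/30) + 7/6) / (2·(1/6)) = 11/5 m/s
check:
braking lasts T_s = (11/5)/3 = 0.7333 s
reaction-phase robot travel = 2.2000·0.3000 = 0.6600 m
robot covers 2.2000·0.7333 − ½·3.0000·0.7333² = 0.8067 m while stopping
human closes 0.4000·1.0333 = 0.4133 m
C+Z_d+Z_r = 0.1500+0.0300+0.0600 = 0.2400 m
sum ≈ 0.6600+0.8067+0.4133+0.2400 ≈ 2.1200 m = S ✓

v_R_max = 11/5 m/s = 2.2000 m/s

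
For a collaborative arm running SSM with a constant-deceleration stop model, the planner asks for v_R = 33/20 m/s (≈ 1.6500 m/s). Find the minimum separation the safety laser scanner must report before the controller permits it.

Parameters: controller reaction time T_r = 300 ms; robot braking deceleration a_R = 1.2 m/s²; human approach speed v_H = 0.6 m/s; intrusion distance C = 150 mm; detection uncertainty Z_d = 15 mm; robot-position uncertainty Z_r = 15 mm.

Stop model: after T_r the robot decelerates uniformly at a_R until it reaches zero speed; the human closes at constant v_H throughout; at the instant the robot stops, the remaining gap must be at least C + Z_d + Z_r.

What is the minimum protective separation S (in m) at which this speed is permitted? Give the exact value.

T_s = v_R/a_R = (33/20)/(6/5) = 1.3750 s
reaction-phase robot travel = 1.6500·0.3000 = 0.4950 m
robot under decel: 1.6500²/(2·1.2000) = 1.1344 m
human over T_r+T_s: 0.6000·(0.3000+1.3750) = 1.0050 m
C+Z_d+Z_r = 0.1500+0.0150+0.0150 = 0.1800 m
S_min ≈ 0.4950+1.1344+1.0050+0.1800  ⇒  S_min = 4503/1600 m

S_min = 4503/1600 m = 2.8144 m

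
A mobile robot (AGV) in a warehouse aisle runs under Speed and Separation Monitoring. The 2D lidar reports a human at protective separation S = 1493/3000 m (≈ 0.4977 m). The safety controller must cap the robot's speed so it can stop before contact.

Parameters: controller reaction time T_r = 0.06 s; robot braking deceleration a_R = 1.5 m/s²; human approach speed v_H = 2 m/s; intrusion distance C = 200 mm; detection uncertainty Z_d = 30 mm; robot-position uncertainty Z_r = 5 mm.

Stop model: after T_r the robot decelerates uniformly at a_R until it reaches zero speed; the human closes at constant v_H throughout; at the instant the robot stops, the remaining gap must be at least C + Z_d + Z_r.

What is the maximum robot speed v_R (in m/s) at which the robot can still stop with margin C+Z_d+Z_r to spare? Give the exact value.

collect terms ⇒ (1/3)·v_R² + (209/150)·v_R + (-107/750) = 0
  disc = (209/150)² − 4·(1/3)·(-107/750) = 5329/2500 ; √disc = 73/50
  v_R = (−(209/150) + 73/50) / (2·(1/3)) = 1/10 m/s
check:
stop time T_s = (1/10)/(3/2) = 0.0667 s
robot in T_r: 0.1000·0.0600 = 0.0060 m
robot covers 0.1000·0.0667 − ½·1.5000·0.0667² = 0.0033 m while stopping
person approaches 2.0000·(0.0600+0.0667) = 0.2533 m
residual clearance needed = 0.2000+0.0300+0.0050 = 0.2350 m
sum ≈ 0.0060+0.0033+0.2533+0.2350 ≈ 0.4977 m = S ✓

v_R_max = 1/10 m/s = 0.1000 m/s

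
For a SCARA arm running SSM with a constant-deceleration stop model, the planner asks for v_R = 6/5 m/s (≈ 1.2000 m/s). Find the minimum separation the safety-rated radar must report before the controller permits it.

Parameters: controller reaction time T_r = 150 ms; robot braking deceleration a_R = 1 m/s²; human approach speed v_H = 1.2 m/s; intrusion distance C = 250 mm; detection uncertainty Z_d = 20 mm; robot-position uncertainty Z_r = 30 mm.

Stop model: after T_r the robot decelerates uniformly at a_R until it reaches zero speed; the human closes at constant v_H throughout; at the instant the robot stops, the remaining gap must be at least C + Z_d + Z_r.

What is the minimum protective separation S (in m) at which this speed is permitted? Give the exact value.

stop time T_s = (6/5)/1 = 1.2000 s
robot covers v_R·T_r = 1.2000·0.1500 = 0.1800 m before braking
robot covers 1.2000·1.2000 − ½·1.0000·1.2000² = 0.7200 m while stopping
human over T_r+T_s: 1.2000·(0.1500+1.2000) = 1.6200 m
residual clearance needed = 0.2500+0.0200+0.0300 = 0.3000 m
S_min ≈ 0.1800+0.7200+1.6200+0.3000  ⇒  S_min = 141/50 m

S_min = 141/50 m = 2.8200 m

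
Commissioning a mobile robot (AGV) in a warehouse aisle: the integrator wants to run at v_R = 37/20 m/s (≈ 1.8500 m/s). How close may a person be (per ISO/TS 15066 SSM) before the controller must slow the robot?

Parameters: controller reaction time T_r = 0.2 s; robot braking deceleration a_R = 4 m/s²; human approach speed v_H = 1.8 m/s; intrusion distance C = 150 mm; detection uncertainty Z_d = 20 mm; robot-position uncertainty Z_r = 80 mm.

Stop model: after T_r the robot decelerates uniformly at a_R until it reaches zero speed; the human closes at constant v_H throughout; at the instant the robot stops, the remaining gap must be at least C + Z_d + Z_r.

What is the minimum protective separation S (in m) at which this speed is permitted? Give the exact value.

S_min = 7169/3200 m = 2.2403 m

T_s = v_R/a_R = (37/20)/4 = 0.4625 s
robot covers v_R·T_r = 1.8500·0.2000 = 0.3700 m before braking
robot under decel: 1.8500²/(2·4.0000) = 0.4278 m
person approaches 1.8000·(0.2000+0.4625) = 1.1925 m
margins: 0.1500+0.0200+0.0800 = 0.2500 m
S_min ≈ 0.3700+0.4278+1.1925+0.2500  ⇒  S_min = 7169/3200 m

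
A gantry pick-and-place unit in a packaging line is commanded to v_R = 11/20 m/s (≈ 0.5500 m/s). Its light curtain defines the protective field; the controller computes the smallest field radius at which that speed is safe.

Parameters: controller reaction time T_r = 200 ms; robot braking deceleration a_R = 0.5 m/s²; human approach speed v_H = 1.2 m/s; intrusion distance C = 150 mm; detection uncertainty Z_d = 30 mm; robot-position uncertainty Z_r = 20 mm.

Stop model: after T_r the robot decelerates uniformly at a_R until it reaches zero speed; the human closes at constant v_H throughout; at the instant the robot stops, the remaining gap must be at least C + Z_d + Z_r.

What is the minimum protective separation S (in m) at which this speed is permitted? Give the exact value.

S_min = 869/400 m = 2.1725 m

stop time T_s = (11/20)/(1/2) = 1.1000 s
reaction-phase robot travel = 0.5500·0.2000 = 0.1100 m
robot covers 0.5500·1.1000 − ½·0.5000·1.1000² = 0.3025 m while stopping
human over T_r+T_s: 1.2000·(0.2000+1.1000) = 1.5600 m
C+Z_d+Z_r = 0.1500+0.0300+0.0200 = 0.2000 m
S_min ≈ 0.1100+0.3025+1.5600+0.2000  ⇒  S_min = 869/400 m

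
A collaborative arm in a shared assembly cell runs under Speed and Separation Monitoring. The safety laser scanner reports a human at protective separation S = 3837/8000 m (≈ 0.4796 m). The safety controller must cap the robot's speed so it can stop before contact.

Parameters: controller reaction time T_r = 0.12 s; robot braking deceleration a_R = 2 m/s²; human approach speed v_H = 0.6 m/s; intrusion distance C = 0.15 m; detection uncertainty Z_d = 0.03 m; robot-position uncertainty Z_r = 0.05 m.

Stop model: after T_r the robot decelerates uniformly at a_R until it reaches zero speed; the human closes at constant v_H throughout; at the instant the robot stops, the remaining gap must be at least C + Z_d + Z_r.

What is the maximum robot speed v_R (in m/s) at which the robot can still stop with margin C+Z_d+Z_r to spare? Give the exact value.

collect terms ⇒ (1/4)·v_R² + (21/50)·v_R + (-1421/8000) = 0
  disc = (21/50)² − 4·(1/4)·(-1421/8000) = 14161/40000 ; √disc = 119/200
  v_R = (−(21/50) + 119/200) / (2·(1/4)) = 7/20 m/s
check:
stop time T_s = (7/20)/2 = 0.1750 s
robot covers v_R·T_r = 0.3500·0.1200 = 0.0420 m before braking
robot covers 0.3500·0.1750 − ½·2.0000·0.1750² = 0.0306 m while stopping
human over T_r+T_s: 0.6000·(0.1200+0.1750) = 0.1770 m
margins: 0.1500+0.0300+0.0500 = 0.2300 m
sum ≈ 0.0420+0.0306+0.1770+0.2300 ≈ 0.4796 m = S ✓

v_R_max = 7/20 m/s = 0.3500 m/s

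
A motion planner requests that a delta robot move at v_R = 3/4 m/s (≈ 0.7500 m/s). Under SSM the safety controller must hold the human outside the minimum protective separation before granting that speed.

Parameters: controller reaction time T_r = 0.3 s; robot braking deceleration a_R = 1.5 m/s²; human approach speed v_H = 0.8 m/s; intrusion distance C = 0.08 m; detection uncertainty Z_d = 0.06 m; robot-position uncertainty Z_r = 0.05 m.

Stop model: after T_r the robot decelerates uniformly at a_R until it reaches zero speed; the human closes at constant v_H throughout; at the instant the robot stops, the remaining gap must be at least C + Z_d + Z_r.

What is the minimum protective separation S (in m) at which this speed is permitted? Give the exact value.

S_min = 497/400 m = 1.2425 m

stop time T_s = (3/4)/(3/2) = 0.5000 s
reaction-phase robot travel = 0.7500·0.3000 = 0.2250 m
robot covers 0.7500·0.5000 − ½·1.5000·0.5000² = 0.1875 m while stopping
person approaches 0.8000·(0.3000+0.5000) = 0.6400 m
residual clearance needed = 0.0800+0.0600+0.0500 = 0.1900 m
S_min ≈ 0.2250+0.1875+0.6400+0.1900  ⇒  S_min = 497/400 m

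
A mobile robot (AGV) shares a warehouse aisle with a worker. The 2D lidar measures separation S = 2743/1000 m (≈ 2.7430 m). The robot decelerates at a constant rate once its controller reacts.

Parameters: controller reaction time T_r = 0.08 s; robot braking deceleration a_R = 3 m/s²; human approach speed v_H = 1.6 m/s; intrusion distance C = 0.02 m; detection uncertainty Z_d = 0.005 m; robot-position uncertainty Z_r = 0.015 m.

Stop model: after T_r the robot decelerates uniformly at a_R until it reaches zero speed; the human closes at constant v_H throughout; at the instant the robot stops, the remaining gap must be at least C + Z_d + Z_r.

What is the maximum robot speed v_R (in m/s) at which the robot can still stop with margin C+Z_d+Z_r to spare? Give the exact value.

quadratic (1/6)·v² + (46/75)·v + (-103/40) = 0
  disc = (46/75)² − 4·(1/6)·(-103/40) = 47089/22500 ; √disc = 217/150
  v_R = (−(46/75) + 217/150) / (2·(1/6)) = 5/2 m/s
check:
braking lasts T_s = (5/2)/3 = 0.8333 s
robot in T_r: 2.5000·0.0800 = 0.2000 m
braking distance = 2.5000²/(2·3.0000) = 1.0417 m
human over T_r+T_s: 1.6000·(0.0800+0.8333) = 1.4613 m
C+Z_d+Z_r = 0.0200+0.0050+0.0150 = 0.0400 m
sum ≈ 0.2000+1.0417+1.4613+0.0400 ≈ 2.7430 m = S ✓

v_R_max = 5/2 m/s = 2.5000 m/s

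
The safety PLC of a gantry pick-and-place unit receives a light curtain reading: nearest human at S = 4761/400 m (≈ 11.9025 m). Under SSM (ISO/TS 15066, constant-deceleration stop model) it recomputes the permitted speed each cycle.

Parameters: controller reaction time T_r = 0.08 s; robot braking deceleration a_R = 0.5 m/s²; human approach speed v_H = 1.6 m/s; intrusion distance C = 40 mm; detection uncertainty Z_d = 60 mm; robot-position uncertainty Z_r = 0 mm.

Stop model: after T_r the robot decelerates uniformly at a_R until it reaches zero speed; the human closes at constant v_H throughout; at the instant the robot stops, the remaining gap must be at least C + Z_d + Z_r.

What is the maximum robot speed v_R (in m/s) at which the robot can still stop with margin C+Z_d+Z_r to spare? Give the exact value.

v_R_max = 43/20 m/s = 2.1500 m/s

at the boundary: (1)·v² + (82/25)·v + (-23349/2000) = 0
  disc = (82/25)² − 4·(1)·(-23349/2000) = 143641/2500 ; √disc = 379/50
  v_R = (−(82/25) + 379/50) / (2·(1)) = 43/20 m/s
check:
stop time T_s = (43/20)/(1/2) = 4.3000 s
reaction-phase robot travel = 2.1500·0.0800 = 0.1720 m
braking distance = 2.1500²/(2·0.5000) = 4.6225 m
human closes 1.6000·4.3800 = 7.0080 m
residual clearance needed = 0.0400+0.0600+0.0000 = 0.1000 m
sum ≈ 0.1720+4.6225+7.0080+0.1000 ≈ 11.9025 m = S ✓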